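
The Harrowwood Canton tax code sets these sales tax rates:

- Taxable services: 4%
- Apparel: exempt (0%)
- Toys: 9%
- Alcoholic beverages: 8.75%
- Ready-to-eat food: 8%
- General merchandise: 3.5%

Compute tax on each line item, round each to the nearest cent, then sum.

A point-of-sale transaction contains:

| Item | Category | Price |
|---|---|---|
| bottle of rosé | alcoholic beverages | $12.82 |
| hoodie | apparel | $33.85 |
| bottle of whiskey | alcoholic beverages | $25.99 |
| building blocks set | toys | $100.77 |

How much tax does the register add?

$12.46

Bottle of rosé $12.82: alcoholic beverages → 8.75% → $1.12
Hoodie $33.85: apparel → 0% → $0.00
Bottle of whiskey $25.99: alcoholic beverages → 8.75% → $2.27
Building blocks set $100.77: toys → 9% → $9.07
Total tax = $1.12 + $2.27 + $9.07 = $12.46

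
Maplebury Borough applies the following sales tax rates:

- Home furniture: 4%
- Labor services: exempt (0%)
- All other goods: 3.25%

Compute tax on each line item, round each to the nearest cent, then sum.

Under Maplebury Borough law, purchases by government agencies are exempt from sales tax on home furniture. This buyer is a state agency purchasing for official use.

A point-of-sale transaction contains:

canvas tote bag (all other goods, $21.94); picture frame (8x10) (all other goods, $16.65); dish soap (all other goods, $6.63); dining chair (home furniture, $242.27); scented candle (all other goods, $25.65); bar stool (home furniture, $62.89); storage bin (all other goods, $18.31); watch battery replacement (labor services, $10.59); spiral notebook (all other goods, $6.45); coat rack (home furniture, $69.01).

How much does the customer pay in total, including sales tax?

Canvas tote bag $21.94: all other goods → 3.25% → $0.71
Picture frame (8x10) $16.65: all other goods → 3.25% → $0.54
Dish soap $6.63: all other goods → 3.25% → $0.22
Dining chair $242.27: home furniture, buyer-exempt → 0% → $0.00
Scented candle $25.65: all other goods → 3.25% → $0.83
Bar stool $62.89: home furniture, buyer-exempt → 0% → $0.00
Storage bin $18.31: all other goods → 3.25% → $0.60
Watch battery replacement $10.59: labor services → 0% → $0.00
Spiral notebook $6.45: all other goods → 3.25% → $0.21
Coat rack $69.01: home furniture, buyer-exempt → 0% → $0.00
Subtotal = $480.39; tax = $3.11; total due = $483.50

$483.50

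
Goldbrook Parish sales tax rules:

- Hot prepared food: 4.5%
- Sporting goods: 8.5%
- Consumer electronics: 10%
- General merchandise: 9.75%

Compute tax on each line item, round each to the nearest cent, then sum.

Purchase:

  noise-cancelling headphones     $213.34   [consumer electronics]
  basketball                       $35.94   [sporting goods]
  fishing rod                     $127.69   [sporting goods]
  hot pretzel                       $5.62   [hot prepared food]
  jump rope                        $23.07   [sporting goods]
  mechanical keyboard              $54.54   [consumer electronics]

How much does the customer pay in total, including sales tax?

$503.09

Noise-cancelling headphones $213.34: consumer electronics → 10% → $21.33
Basketball $35.94: sporting goods → 8.5% → $3.05
Fishing rod $127.69: sporting goods → 8.5% → $10.85
Hot pretzel $5.62: hot prepared food → 4.5% → $0.25
Jump rope $23.07: sporting goods → 8.5% → $1.96
Mechanical keyboard $54.54: consumer electronics → 10% → $5.45
Subtotal = $460.20; tax = $42.89; total due = $503.09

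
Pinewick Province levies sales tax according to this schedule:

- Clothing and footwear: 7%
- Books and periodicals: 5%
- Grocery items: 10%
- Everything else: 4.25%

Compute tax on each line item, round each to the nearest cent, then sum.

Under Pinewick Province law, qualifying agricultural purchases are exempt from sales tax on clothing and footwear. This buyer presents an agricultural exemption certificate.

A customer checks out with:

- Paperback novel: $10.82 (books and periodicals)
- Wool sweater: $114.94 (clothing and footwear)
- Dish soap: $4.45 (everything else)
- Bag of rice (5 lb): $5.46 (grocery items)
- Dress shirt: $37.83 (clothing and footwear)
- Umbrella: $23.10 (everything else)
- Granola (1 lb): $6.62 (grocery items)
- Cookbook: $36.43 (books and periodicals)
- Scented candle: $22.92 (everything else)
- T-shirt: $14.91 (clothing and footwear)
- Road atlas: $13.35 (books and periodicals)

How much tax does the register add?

$6.38

Paperback novel $10.82: books and periodicals → 5% → $0.54
Wool sweater $114.94: clothing and footwear, buyer-exempt → 0% → $0.00
Dish soap $4.45: everything else → 4.25% → $0.19
Bag of rice (5 lb) $5.46: grocery items → 10% → $0.55
Dress shirt $37.83: clothing and footwear, buyer-exempt → 0% → $0.00
Umbrella $23.10: everything else → 4.25% → $0.98
Granola (1 lb) $6.62: grocery items → 10% → $0.66
Cookbook $36.43: books and periodicals → 5% → $1.82
Scented candle $22.92: everything else → 4.25% → $0.97
T-shirt $14.91: clothing and footwear, buyer-exempt → 0% → $0.00
Road atlas $13.35: books and periodicals → 5% → $0.67
Total tax = $0.54 + $0.19 + $0.55 + $0.98 + $0.66 + $1.82 + $0.97 + $0.67 = $6.38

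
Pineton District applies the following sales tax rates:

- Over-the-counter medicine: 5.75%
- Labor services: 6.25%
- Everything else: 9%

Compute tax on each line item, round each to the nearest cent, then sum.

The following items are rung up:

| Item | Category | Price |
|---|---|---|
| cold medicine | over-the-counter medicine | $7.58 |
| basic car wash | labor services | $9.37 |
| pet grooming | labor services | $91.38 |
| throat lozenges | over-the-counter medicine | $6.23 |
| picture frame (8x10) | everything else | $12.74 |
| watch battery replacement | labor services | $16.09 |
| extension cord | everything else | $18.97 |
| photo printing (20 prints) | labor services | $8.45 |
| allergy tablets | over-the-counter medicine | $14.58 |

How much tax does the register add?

$12.34

Cold medicine $7.58: over-the-counter medicine → 5.75% → $0.44
Basic car wash $9.37: labor services → 6.25% → $0.59
Pet grooming $91.38: labor services → 6.25% → $5.71
Throat lozenges $6.23: over-the-counter medicine → 5.75% → $0.36
Picture frame (8x10) $12.74: everything else → 9% → $1.15
Watch battery replacement $16.09: labor services → 6.25% → $1.01
Extension cord $18.97: everything else → 9% → $1.71
Photo printing (20 prints) $8.45: labor services → 6.25% → $0.53
Allergy tablets $14.58: over-the-counter medicine → 5.75% → $0.84
Total tax = $0.44 + $0.59 + $5.71 + $0.36 + $1.15 + $1.01 + $1.71 + $0.53 + $0.84 = $12.34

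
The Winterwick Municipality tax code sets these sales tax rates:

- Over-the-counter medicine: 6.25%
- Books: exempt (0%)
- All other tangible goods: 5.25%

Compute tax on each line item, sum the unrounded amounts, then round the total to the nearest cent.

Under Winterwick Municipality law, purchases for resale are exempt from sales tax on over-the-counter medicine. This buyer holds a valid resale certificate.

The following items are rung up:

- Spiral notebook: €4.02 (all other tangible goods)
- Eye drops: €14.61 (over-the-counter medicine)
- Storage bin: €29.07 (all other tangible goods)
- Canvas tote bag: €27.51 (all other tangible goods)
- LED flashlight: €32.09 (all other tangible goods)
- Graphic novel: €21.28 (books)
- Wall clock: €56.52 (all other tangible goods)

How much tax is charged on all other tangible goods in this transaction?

Spiral notebook €4.02: all other tangible goods → 5.25% → €0.21105
Storage bin €29.07: all other tangible goods → 5.25% → €1.526175
Canvas tote bag €27.51: all other tangible goods → 5.25% → €1.444275
LED flashlight €32.09: all other tangible goods → 5.25% → €1.684725
Wall clock €56.52: all other tangible goods → 5.25% → €2.9673
Tax on all other tangible goods: unrounded sum = €7.833525 → €7.83

€7.83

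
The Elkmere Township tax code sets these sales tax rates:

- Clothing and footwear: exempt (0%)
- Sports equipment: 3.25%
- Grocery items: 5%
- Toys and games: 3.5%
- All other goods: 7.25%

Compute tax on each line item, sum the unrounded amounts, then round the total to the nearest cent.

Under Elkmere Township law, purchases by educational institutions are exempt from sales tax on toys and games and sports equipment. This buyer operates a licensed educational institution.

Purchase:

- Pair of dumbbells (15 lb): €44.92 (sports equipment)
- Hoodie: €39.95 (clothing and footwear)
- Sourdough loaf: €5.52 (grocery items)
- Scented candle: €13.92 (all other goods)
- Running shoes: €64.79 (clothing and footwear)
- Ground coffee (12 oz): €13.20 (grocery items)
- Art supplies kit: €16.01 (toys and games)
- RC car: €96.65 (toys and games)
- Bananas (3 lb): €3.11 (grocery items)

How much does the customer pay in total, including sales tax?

€300.17

Pair of dumbbells (15 lb) €44.92: sports equipment, buyer-exempt → 0% → €0.00
Hoodie €39.95: clothing and footwear → 0% → €0.00
Sourdough loaf €5.52: grocery items → 5% → €0.276
Scented candle €13.92: all other goods → 7.25% → €1.0092
Running shoes €64.79: clothing and footwear → 0% → €0.00
Ground coffee (12 oz) €13.20: grocery items → 5% → €0.66
Art supplies kit €16.01: toys and games, buyer-exempt → 0% → €0.00
RC car €96.65: toys and games, buyer-exempt → 0% → €0.00
Bananas (3 lb) €3.11: grocery items → 5% → €0.1555
Subtotal = €298.07; unrounded tax = €2.1007 → €2.10; total due = €300.17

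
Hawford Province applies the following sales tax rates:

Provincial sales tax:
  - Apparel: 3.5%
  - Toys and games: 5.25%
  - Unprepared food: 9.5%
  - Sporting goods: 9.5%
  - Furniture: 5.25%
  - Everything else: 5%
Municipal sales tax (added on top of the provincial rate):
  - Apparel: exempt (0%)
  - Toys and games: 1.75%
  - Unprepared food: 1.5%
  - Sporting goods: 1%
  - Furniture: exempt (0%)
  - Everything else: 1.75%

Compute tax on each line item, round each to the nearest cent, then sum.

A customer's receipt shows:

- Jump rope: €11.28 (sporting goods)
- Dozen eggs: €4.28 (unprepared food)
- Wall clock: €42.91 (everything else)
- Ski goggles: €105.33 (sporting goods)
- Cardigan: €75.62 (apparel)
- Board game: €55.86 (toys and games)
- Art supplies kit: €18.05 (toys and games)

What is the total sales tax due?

Jump rope €11.28: sporting goods → 9.5% + 1% municipal = 10.5% → €1.18
Dozen eggs €4.28: unprepared food → 9.5% + 1.5% municipal = 11% → €0.47
Wall clock €42.91: everything else → 5% + 1.75% municipal = 6.75% → €2.90
Ski goggles €105.33: sporting goods → 9.5% + 1% municipal = 10.5% → €11.06
Cardigan €75.62: apparel → 3.5% + 0% municipal = 3.5% → €2.65
Board game €55.86: toys and games → 5.25% + 1.75% municipal = 7% → €3.91
Art supplies kit €18.05: toys and games → 5.25% + 1.75% municipal = 7% → €1.26
Total tax = €1.18 + €0.47 + €2.90 + €11.06 + €2.65 + €3.91 + €1.26 = €23.43

€23.43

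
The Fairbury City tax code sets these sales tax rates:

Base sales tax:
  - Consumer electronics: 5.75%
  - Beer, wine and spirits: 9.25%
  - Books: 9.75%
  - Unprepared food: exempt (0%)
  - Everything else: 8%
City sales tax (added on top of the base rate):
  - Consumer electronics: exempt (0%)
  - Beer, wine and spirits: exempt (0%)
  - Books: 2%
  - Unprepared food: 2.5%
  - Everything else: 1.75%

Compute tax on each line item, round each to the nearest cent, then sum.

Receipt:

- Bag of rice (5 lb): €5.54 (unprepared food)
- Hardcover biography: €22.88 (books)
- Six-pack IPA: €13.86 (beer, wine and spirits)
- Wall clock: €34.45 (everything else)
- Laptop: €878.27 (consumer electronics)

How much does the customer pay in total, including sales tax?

Bag of rice (5 lb) €5.54: unprepared food → 0% + 2.5% city = 2.5% → €0.14
Hardcover biography €22.88: books → 9.75% + 2% city = 11.75% → €2.69
Six-pack IPA €13.86: beer, wine and spirits → 9.25% + 0% city = 9.25% → €1.28
Wall clock €34.45: everything else → 8% + 1.75% city = 9.75% → €3.36
Laptop €878.27: consumer electronics → 5.75% + 0% city = 5.75% → €50.50
Subtotal = €955.00; tax = €57.97; total due = €1012.97

€1012.97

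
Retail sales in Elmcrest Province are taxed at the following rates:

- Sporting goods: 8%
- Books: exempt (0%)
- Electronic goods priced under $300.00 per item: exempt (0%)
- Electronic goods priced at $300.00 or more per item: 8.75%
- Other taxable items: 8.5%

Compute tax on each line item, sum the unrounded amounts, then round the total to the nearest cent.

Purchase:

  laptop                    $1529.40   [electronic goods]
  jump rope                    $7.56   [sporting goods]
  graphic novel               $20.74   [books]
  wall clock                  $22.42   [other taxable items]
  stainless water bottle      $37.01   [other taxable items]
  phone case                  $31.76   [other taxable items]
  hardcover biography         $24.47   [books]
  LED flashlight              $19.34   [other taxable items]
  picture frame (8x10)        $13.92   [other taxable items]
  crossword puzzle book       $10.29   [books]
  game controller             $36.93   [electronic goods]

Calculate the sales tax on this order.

Laptop $1529.40: electronic goods, $300.00 or more → 8.75% → $133.8225
Jump rope $7.56: sporting goods → 8% → $0.6048
Graphic novel $20.74: books → 0% → $0.00
Wall clock $22.42: other taxable items → 8.5% → $1.9057
Stainless water bottle $37.01: other taxable items → 8.5% → $3.14585
Phone case $31.76: other taxable items → 8.5% → $2.6996
Hardcover biography $24.47: books → 0% → $0.00
LED flashlight $19.34: other taxable items → 8.5% → $1.6439
Picture frame (8x10) $13.92: other taxable items → 8.5% → $1.1832
Crossword puzzle book $10.29: books → 0% → $0.00
Game controller $36.93: electronic goods, under $300.00 → 0% → $0.00
Unrounded tax sum = $145.00555 → $145.01

$145.01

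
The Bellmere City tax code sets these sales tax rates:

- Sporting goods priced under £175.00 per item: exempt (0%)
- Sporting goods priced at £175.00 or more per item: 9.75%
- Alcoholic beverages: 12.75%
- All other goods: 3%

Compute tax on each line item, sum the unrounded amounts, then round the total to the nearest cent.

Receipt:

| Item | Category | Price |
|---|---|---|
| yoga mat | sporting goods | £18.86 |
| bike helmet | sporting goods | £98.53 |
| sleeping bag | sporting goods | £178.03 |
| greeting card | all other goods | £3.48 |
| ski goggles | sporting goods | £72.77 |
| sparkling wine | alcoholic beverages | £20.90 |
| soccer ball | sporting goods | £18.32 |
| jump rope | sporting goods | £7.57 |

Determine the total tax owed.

£20.13

Yoga mat £18.86: sporting goods, under £175.00 → 0% → £0.00
Bike helmet £98.53: sporting goods, under £175.00 → 0% → £0.00
Sleeping bag £178.03: sporting goods, £175.00 or more → 9.75% → £17.357925
Greeting card £3.48: all other goods → 3% → £0.1044
Ski goggles £72.77: sporting goods, under £175.00 → 0% → £0.00
Sparkling wine £20.90: alcoholic beverages → 12.75% → £2.66475
Soccer ball £18.32: sporting goods, under £175.00 → 0% → £0.00
Jump rope £7.57: sporting goods, under £175.00 → 0% → £0.00
Unrounded tax sum = £20.127075 → £20.13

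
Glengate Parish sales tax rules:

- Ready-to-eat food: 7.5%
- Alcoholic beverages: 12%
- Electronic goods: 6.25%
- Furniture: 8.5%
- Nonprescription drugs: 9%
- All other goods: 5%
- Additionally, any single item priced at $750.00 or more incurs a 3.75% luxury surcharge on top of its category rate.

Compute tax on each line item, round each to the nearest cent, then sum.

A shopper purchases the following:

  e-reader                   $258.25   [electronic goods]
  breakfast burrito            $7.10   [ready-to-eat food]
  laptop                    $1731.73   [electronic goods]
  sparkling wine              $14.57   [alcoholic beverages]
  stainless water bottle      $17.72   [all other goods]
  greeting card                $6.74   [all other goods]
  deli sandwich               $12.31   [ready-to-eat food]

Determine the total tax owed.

$193.74

E-reader $258.25: electronic goods → 6.25% → $16.14
Breakfast burrito $7.10: ready-to-eat food → 7.5% → $0.53
Laptop $1731.73: electronic goods → 6.25% + 3.75% surcharge = 10% → $173.17
Sparkling wine $14.57: alcoholic beverages → 12% → $1.75
Stainless water bottle $17.72: all other goods → 5% → $0.89
Greeting card $6.74: all other goods → 5% → $0.34
Deli sandwich $12.31: ready-to-eat food → 7.5% → $0.92
Total tax = $16.14 + $0.53 + $173.17 + $1.75 + $0.89 + $0.34 + $0.92 = $193.74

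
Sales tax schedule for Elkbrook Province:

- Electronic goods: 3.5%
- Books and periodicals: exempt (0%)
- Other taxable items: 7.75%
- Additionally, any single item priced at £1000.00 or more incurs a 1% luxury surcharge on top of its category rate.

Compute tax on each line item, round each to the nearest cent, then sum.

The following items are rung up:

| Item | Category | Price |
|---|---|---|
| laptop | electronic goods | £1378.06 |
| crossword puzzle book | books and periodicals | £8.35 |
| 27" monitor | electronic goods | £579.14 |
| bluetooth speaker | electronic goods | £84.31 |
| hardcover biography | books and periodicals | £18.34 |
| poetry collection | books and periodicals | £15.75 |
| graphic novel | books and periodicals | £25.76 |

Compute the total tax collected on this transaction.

£85.23

Laptop £1378.06: electronic goods → 3.5% + 1% surcharge = 4.5% → £62.01
Crossword puzzle book £8.35: books and periodicals → 0% → £0.00
27" monitor £579.14: electronic goods → 3.5% → £20.27
Bluetooth speaker £84.31: electronic goods → 3.5% → £2.95
Hardcover biography £18.34: books and periodicals → 0% → £0.00
Poetry collection £15.75: books and periodicals → 0% → £0.00
Graphic novel £25.76: books and periodicals → 0% → £0.00
Total tax = £62.01 + £20.27 + £2.95 = £85.23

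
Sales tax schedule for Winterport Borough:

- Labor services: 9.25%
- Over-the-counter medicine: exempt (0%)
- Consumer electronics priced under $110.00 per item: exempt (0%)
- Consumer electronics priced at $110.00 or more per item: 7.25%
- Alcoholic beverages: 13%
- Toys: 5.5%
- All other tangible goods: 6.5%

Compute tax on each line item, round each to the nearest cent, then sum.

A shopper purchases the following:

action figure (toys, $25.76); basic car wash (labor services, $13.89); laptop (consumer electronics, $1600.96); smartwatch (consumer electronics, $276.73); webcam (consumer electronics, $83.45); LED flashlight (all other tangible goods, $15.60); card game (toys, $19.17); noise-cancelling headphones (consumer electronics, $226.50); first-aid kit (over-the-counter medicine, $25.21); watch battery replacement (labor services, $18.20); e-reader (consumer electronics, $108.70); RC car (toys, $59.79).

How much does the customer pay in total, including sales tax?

$2636.24

Action figure $25.76: toys → 5.5% → $1.42
Basic car wash $13.89: labor services → 9.25% → $1.28
Laptop $1600.96: consumer electronics, $110.00 or more → 7.25% → $116.07
Smartwatch $276.73: consumer electronics, $110.00 or more → 7.25% → $20.06
Webcam $83.45: consumer electronics, under $110.00 → 0% → $0.00
LED flashlight $15.60: all other tangible goods → 6.5% → $1.01
Card game $19.17: toys → 5.5% → $1.05
Noise-cancelling headphones $226.50: consumer electronics, $110.00 or more → 7.25% → $16.42
First-aid kit $25.21: over-the-counter medicine → 0% → $0.00
Watch battery replacement $18.20: labor services → 9.25% → $1.68
E-reader $108.70: consumer electronics, under $110.00 → 0% → $0.00
RC car $59.79: toys → 5.5% → $3.29
Subtotal = $2473.96; tax = $162.28; total due = $2636.24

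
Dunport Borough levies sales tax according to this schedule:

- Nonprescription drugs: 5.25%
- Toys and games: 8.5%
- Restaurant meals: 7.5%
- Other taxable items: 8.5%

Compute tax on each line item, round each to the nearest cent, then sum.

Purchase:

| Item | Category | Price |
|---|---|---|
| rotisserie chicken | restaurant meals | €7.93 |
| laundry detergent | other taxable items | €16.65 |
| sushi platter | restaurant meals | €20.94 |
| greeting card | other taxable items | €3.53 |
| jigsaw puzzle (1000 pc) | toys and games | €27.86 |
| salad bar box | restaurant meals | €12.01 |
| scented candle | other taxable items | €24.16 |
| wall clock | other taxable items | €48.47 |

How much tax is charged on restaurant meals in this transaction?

Rotisserie chicken €7.93: restaurant meals → 7.5% → €0.59
Sushi platter €20.94: restaurant meals → 7.5% → €1.57
Salad bar box €12.01: restaurant meals → 7.5% → €0.90
Tax on restaurant meals = €0.59 + €1.57 + €0.90 = €3.06

€3.06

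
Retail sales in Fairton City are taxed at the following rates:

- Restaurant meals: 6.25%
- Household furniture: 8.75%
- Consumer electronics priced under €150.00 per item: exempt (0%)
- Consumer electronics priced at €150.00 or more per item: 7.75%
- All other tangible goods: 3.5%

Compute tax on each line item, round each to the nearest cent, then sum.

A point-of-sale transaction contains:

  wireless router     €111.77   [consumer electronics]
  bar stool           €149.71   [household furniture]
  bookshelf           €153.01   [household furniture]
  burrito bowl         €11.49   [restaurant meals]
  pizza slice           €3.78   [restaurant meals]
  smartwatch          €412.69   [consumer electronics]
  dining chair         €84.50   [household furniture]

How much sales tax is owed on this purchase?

€66.82

Wireless router €111.77: consumer electronics, under €150.00 → 0% → €0.00
Bar stool €149.71: household furniture → 8.75% → €13.10
Bookshelf €153.01: household furniture → 8.75% → €13.39
Burrito bowl €11.49: restaurant meals → 6.25% → €0.72
Pizza slice €3.78: restaurant meals → 6.25% → €0.24
Smartwatch €412.69: consumer electronics, €150.00 or more → 7.75% → €31.98
Dining chair €84.50: household furniture → 8.75% → €7.39
Total tax = €13.10 + €13.39 + €0.72 + €0.24 + €31.98 + €7.39 = €66.82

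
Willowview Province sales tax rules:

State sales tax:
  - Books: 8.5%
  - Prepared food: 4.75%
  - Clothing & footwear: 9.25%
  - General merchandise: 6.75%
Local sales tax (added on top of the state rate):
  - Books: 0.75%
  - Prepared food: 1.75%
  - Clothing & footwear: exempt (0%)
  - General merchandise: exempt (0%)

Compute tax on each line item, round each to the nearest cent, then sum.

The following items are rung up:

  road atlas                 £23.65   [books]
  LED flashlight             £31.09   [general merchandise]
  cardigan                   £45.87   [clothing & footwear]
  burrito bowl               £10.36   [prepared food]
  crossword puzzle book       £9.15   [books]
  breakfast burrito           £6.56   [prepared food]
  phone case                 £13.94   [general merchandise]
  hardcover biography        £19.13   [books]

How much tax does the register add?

£13.19

Road atlas £23.65: books → 8.5% + 0.75% local = 9.25% → £2.19
LED flashlight £31.09: general merchandise → 6.75% + 0% local = 6.75% → £2.10
Cardigan £45.87: clothing & footwear → 9.25% + 0% local = 9.25% → £4.24
Burrito bowl £10.36: prepared food → 4.75% + 1.75% local = 6.5% → £0.67
Crossword puzzle book £9.15: books → 8.5% + 0.75% local = 9.25% → £0.85
Breakfast burrito £6.56: prepared food → 4.75% + 1.75% local = 6.5% → £0.43
Phone case £13.94: general merchandise → 6.75% + 0% local = 6.75% → £0.94
Hardcover biography £19.13: books → 8.5% + 0.75% local = 9.25% → £1.77
Total tax = £2.19 + £2.10 + £4.24 + £0.67 + £0.85 + £0.43 + £0.94 + £1.77 = £13.19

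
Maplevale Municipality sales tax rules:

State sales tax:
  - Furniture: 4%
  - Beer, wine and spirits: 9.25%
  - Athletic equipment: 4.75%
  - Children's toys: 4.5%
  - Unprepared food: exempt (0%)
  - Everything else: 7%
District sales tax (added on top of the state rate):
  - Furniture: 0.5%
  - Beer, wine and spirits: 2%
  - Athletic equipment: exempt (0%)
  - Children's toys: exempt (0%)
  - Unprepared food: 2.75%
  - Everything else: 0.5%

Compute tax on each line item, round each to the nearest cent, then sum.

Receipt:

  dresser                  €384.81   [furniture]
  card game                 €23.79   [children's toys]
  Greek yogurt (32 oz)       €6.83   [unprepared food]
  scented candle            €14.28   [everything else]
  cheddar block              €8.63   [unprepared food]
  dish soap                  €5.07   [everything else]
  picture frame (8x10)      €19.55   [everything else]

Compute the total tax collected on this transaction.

Dresser €384.81: furniture → 4% + 0.5% district = 4.5% → €17.32
Card game €23.79: children's toys → 4.5% + 0% district = 4.5% → €1.07
Greek yogurt (32 oz) €6.83: unprepared food → 0% + 2.75% district = 2.75% → €0.19
Scented candle €14.28: everything else → 7% + 0.5% district = 7.5% → €1.07
Cheddar block €8.63: unprepared food → 0% + 2.75% district = 2.75% → €0.24
Dish soap €5.07: everything else → 7% + 0.5% district = 7.5% → €0.38
Picture frame (8x10) €19.55: everything else → 7% + 0.5% district = 7.5% → €1.47
Total tax = €17.32 + €1.07 + €0.19 + €1.07 + €0.24 + €0.38 + €1.47 = €21.74

€21.74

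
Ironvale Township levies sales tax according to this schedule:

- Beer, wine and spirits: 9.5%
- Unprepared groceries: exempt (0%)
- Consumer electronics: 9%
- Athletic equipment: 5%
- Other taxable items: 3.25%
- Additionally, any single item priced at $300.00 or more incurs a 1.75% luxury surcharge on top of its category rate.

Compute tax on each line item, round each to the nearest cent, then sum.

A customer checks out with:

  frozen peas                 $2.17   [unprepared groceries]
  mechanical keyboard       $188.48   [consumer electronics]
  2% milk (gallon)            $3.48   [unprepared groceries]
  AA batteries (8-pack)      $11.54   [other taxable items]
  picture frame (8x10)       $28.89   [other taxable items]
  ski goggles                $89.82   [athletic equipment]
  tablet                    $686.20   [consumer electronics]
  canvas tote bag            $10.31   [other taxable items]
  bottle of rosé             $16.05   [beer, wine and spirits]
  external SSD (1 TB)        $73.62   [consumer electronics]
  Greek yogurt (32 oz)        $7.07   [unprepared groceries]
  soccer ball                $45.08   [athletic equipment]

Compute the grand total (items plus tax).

$1269.99

Frozen peas $2.17: unprepared groceries → 0% → $0.00
Mechanical keyboard $188.48: consumer electronics → 9% → $16.96
2% milk (gallon) $3.48: unprepared groceries → 0% → $0.00
AA batteries (8-pack) $11.54: other taxable items → 3.25% → $0.38
Picture frame (8x10) $28.89: other taxable items → 3.25% → $0.94
Ski goggles $89.82: athletic equipment → 5% → $4.49
Tablet $686.20: consumer electronics → 9% + 1.75% surcharge = 10.75% → $73.77
Canvas tote bag $10.31: other taxable items → 3.25% → $0.34
Bottle of rosé $16.05: beer, wine and spirits → 9.5% → $1.52
External SSD (1 TB) $73.62: consumer electronics → 9% → $6.63
Greek yogurt (32 oz) $7.07: unprepared groceries → 0% → $0.00
Soccer ball $45.08: athletic equipment → 5% → $2.25
Subtotal = $1162.71; tax = $107.28; total due = $1269.99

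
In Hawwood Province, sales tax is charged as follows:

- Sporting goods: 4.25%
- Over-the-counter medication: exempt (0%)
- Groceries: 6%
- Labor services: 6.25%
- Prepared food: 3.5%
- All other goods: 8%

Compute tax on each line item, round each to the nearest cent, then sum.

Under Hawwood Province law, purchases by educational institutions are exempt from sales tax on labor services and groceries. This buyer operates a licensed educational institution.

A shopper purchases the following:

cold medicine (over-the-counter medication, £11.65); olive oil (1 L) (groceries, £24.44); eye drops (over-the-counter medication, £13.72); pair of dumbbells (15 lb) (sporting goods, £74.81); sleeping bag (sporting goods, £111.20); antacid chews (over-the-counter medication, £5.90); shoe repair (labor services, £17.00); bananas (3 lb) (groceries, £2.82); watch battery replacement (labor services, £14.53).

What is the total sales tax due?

£7.91

Cold medicine £11.65: over-the-counter medication → 0% → £0.00
Olive oil (1 L) £24.44: groceries, buyer-exempt → 0% → £0.00
Eye drops £13.72: over-the-counter medication → 0% → £0.00
Pair of dumbbells (15 lb) £74.81: sporting goods → 4.25% → £3.18
Sleeping bag £111.20: sporting goods → 4.25% → £4.73
Antacid chews £5.90: over-the-counter medication → 0% → £0.00
Shoe repair £17.00: labor services, buyer-exempt → 0% → £0.00
Bananas (3 lb) £2.82: groceries, buyer-exempt → 0% → £0.00
Watch battery replacement £14.53: labor services, buyer-exempt → 0% → £0.00
Total tax = £3.18 + £4.73 = £7.91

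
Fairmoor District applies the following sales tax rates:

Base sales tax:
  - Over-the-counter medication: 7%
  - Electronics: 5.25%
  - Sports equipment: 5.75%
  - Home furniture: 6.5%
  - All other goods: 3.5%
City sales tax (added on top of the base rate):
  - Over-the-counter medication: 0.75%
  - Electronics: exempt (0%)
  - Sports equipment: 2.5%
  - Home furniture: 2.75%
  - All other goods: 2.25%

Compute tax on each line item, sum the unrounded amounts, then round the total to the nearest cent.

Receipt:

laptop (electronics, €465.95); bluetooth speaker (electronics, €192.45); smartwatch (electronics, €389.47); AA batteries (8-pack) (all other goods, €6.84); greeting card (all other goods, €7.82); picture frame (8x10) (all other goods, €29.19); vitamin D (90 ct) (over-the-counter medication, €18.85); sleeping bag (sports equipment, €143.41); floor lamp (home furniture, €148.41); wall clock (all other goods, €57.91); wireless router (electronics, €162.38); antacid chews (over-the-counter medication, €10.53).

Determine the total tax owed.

€97.23

Laptop €465.95: electronics → 5.25% + 0% city = 5.25% → €24.462375
Bluetooth speaker €192.45: electronics → 5.25% + 0% city = 5.25% → €10.103625
Smartwatch €389.47: electronics → 5.25% + 0% city = 5.25% → €20.447175
AA batteries (8-pack) €6.84: all other goods → 3.5% + 2.25% city = 5.75% → €0.3933
Greeting card €7.82: all other goods → 3.5% + 2.25% city = 5.75% → €0.44965
Picture frame (8x10) €29.19: all other goods → 3.5% + 2.25% city = 5.75% → €1.678425
Vitamin D (90 ct) €18.85: over-the-counter medication → 7% + 0.75% city = 7.75% → €1.460875
Sleeping bag €143.41: sports equipment → 5.75% + 2.5% city = 8.25% → €11.831325
Floor lamp €148.41: home furniture → 6.5% + 2.75% city = 9.25% → €13.727925
Wall clock €57.91: all other goods → 3.5% + 2.25% city = 5.75% → €3.329825
Wireless router €162.38: electronics → 5.25% + 0% city = 5.25% → €8.52495
Antacid chews €10.53: over-the-counter medication → 7% + 0.75% city = 7.75% → €0.816075
Unrounded tax sum = €97.225525 → €97.23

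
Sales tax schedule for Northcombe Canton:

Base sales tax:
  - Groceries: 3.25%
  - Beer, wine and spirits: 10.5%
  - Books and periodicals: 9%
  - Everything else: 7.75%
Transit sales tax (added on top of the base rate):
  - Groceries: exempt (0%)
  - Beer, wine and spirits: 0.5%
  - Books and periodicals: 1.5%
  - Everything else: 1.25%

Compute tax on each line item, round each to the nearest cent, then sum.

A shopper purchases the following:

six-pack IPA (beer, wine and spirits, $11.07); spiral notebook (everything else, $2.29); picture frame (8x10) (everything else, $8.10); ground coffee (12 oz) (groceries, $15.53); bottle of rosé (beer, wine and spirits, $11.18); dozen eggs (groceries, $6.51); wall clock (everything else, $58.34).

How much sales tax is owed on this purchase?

$9.35

Six-pack IPA $11.07: beer, wine and spirits → 10.5% + 0.5% transit = 11% → $1.22
Spiral notebook $2.29: everything else → 7.75% + 1.25% transit = 9% → $0.21
Picture frame (8x10) $8.10: everything else → 7.75% + 1.25% transit = 9% → $0.73
Ground coffee (12 oz) $15.53: groceries → 3.25% + 0% transit = 3.25% → $0.50
Bottle of rosé $11.18: beer, wine and spirits → 10.5% + 0.5% transit = 11% → $1.23
Dozen eggs $6.51: groceries → 3.25% + 0% transit = 3.25% → $0.21
Wall clock $58.34: everything else → 7.75% + 1.25% transit = 9% → $5.25
Total tax = $1.22 + $0.21 + $0.73 + $0.50 + $1.23 + $0.21 + $5.25 = $9.35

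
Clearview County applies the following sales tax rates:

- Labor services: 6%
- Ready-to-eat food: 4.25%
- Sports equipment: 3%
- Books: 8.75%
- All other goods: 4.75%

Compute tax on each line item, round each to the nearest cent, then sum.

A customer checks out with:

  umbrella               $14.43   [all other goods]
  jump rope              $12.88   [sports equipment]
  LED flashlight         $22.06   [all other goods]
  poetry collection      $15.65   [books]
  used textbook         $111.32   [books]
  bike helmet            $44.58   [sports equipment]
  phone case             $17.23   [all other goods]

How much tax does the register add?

Umbrella $14.43: all other goods → 4.75% → $0.69
Jump rope $12.88: sports equipment → 3% → $0.39
LED flashlight $22.06: all other goods → 4.75% → $1.05
Poetry collection $15.65: books → 8.75% → $1.37
Used textbook $111.32: books → 8.75% → $9.74
Bike helmet $44.58: sports equipment → 3% → $1.34
Phone case $17.23: all other goods → 4.75% → $0.82
Total tax = $0.69 + $0.39 + $1.05 + $1.37 + $9.74 + $1.34 + $0.82 = $15.40

$15.40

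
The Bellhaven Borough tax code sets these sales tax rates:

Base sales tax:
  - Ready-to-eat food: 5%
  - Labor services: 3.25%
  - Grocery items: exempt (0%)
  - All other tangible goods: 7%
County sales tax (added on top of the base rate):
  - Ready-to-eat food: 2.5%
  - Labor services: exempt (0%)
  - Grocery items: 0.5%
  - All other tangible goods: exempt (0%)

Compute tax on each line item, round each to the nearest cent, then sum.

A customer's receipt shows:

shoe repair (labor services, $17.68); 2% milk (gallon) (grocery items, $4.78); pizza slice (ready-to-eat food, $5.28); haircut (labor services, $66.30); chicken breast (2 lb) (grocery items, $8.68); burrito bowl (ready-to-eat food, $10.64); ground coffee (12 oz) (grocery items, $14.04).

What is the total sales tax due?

$4.05

Shoe repair $17.68: labor services → 3.25% + 0% county = 3.25% → $0.57
2% milk (gallon) $4.78: grocery items → 0% + 0.5% county = 0.5% → $0.02
Pizza slice $5.28: ready-to-eat food → 5% + 2.5% county = 7.5% → $0.40
Haircut $66.30: labor services → 3.25% + 0% county = 3.25% → $2.15
Chicken breast (2 lb) $8.68: grocery items → 0% + 0.5% county = 0.5% → $0.04
Burrito bowl $10.64: ready-to-eat food → 5% + 2.5% county = 7.5% → $0.80
Ground coffee (12 oz) $14.04: grocery items → 0% + 0.5% county = 0.5% → $0.07
Total tax = $0.57 + $0.02 + $0.40 + $2.15 + $0.04 + $0.80 + $0.07 = $4.05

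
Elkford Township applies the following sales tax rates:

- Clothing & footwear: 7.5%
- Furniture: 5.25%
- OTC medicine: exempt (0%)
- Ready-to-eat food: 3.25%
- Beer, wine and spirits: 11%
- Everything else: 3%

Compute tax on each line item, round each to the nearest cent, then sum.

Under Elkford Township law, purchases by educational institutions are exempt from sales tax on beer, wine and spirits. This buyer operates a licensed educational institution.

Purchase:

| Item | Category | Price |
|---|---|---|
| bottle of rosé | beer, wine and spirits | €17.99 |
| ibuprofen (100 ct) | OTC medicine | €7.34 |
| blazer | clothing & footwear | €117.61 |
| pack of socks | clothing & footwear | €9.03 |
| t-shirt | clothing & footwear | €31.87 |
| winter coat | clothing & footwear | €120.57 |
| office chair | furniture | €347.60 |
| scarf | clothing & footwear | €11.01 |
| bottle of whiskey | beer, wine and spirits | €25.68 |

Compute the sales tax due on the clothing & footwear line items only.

Blazer €117.61: clothing & footwear → 7.5% → €8.82
Pack of socks €9.03: clothing & footwear → 7.5% → €0.68
T-shirt €31.87: clothing & footwear → 7.5% → €2.39
Winter coat €120.57: clothing & footwear → 7.5% → €9.04
Scarf €11.01: clothing & footwear → 7.5% → €0.83
Tax on clothing & footwear = €8.82 + €0.68 + €2.39 + €9.04 + €0.83 = €21.76

€21.76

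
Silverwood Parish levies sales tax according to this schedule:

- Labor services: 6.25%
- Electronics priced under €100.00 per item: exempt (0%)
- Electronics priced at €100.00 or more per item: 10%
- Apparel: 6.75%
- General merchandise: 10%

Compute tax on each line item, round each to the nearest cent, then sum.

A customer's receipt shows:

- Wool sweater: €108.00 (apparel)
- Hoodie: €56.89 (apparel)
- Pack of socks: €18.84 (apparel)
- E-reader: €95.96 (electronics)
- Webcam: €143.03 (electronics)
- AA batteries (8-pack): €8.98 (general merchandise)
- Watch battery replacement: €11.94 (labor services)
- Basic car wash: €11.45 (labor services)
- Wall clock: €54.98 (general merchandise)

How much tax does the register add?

€34.57

Wool sweater €108.00: apparel → 6.75% → €7.29
Hoodie €56.89: apparel → 6.75% → €3.84
Pack of socks €18.84: apparel → 6.75% → €1.27
E-reader €95.96: electronics, under €100.00 → 0% → €0.00
Webcam €143.03: electronics, €100.00 or more → 10% → €14.30
AA batteries (8-pack) €8.98: general merchandise → 10% → €0.90
Watch battery replacement €11.94: labor services → 6.25% → €0.75
Basic car wash €11.45: labor services → 6.25% → €0.72
Wall clock €54.98: general merchandise → 10% → €5.50
Total tax = €7.29 + €3.84 + €1.27 + €14.30 + €0.90 + €0.75 + €0.72 + €5.50 = €34.57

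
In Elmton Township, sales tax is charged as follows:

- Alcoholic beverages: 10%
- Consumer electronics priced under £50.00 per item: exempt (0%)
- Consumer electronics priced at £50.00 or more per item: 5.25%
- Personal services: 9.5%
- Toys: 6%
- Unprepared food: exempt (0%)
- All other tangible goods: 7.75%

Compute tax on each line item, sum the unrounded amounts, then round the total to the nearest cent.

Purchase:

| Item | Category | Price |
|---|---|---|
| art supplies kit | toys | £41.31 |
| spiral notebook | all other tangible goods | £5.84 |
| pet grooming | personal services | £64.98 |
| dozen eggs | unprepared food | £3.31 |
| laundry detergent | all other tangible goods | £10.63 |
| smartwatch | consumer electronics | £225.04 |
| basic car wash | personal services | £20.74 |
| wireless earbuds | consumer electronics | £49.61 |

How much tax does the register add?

Art supplies kit £41.31: toys → 6% → £2.4786
Spiral notebook £5.84: all other tangible goods → 7.75% → £0.4526
Pet grooming £64.98: personal services → 9.5% → £6.1731
Dozen eggs £3.31: unprepared food → 0% → £0.00
Laundry detergent £10.63: all other tangible goods → 7.75% → £0.823825
Smartwatch £225.04: consumer electronics, £50.00 or more → 5.25% → £11.8146
Basic car wash £20.74: personal services → 9.5% → £1.9703
Wireless earbuds £49.61: consumer electronics, under £50.00 → 0% → £0.00
Unrounded tax sum = £23.713025 → £23.71

£23.71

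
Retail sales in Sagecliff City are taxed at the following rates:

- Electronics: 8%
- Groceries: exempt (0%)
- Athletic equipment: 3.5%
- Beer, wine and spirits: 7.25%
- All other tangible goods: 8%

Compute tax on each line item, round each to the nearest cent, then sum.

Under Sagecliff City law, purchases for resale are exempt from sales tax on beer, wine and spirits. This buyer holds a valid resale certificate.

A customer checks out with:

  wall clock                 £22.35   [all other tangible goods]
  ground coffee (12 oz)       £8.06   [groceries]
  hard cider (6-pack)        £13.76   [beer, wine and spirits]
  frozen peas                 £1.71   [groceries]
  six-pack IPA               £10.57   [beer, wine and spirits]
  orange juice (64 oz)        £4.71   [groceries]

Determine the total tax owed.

£1.79

Wall clock £22.35: all other tangible goods → 8% → £1.79
Ground coffee (12 oz) £8.06: groceries → 0% → £0.00
Hard cider (6-pack) £13.76: beer, wine and spirits, buyer-exempt → 0% → £0.00
Frozen peas £1.71: groceries → 0% → £0.00
Six-pack IPA £10.57: beer, wine and spirits, buyer-exempt → 0% → £0.00
Orange juice (64 oz) £4.71: groceries → 0% → £0.00
Total tax = £1.79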